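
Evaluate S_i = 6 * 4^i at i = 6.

S_6 = 6 * 4^6 = 6 * 4096 = 24576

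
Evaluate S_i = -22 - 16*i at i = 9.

S_9 = -22 + -16*9 = -22 + -144 = -166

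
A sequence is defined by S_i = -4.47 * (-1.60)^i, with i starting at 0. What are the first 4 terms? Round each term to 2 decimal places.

This is a geometric sequence.
i=0: S_0 = -4.47 * (-1.6)^0 = -4.47
i=1: S_1 = -4.47 * (-1.6)^1 ≈ 7.15
i=2: S_2 = -4.47 * (-1.6)^2 ≈ -11.44
i=3: S_3 = -4.47 * (-1.6)^3 ≈ 18.31
The first 4 terms are: [-4.47, 7.15, -11.44, 18.31]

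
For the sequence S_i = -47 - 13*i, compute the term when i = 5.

S_5 = -47 + -13*5 = -47 + -65 = -112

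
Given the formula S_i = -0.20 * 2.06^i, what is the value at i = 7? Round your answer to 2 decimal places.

S_7 = -0.2 * 2.06^7 ≈ -0.2 * 157.4239 ≈ -31.48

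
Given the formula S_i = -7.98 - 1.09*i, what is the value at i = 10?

S_10 = -7.98 + -1.09*10 = -7.98 + -10.9 = -18.88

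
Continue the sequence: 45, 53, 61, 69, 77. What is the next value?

Differences: 53 - 45 = 8
This is an arithmetic sequence with common difference d = 8.
Next term = 77 + 8 = 85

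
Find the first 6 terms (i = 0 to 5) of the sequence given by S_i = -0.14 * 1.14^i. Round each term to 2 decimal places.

This is a geometric sequence.
i=0: S_0 = -0.14 * 1.14^0 = -0.14
i=1: S_1 = -0.14 * 1.14^1 ≈ -0.16
i=2: S_2 = -0.14 * 1.14^2 ≈ -0.18
i=3: S_3 = -0.14 * 1.14^3 ≈ -0.21
i=4: S_4 = -0.14 * 1.14^4 ≈ -0.24
i=5: S_5 = -0.14 * 1.14^5 ≈ -0.27
The first 6 terms are: [-0.14, -0.16, -0.18, -0.21, -0.24, -0.27]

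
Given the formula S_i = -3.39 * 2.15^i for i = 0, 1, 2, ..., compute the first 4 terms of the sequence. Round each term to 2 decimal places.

This is a geometric sequence.
i=0: S_0 = -3.39 * 2.15^0 = -3.39
i=1: S_1 = -3.39 * 2.15^1 ≈ -7.29
i=2: S_2 = -3.39 * 2.15^2 ≈ -15.67
i=3: S_3 = -3.39 * 2.15^3 ≈ -33.69
The first 4 terms are: [-3.39, -7.29, -15.67, -33.69]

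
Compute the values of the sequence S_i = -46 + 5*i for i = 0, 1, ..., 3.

This is an arithmetic sequence.
i=0: S_0 = -46 + 5*0 = -46
i=1: S_1 = -46 + 5*1 = -41
i=2: S_2 = -46 + 5*2 = -36
i=3: S_3 = -46 + 5*3 = -31
The first 4 terms are: [-46, -41, -36, -31]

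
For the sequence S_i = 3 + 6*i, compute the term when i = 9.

S_9 = 3 + 6*9 = 3 + 54 = 57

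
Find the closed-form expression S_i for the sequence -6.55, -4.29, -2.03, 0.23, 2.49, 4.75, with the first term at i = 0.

Check differences: -4.29 - -6.55 = 2.26
-2.03 - -4.29 = 2.26
Common difference d = 2.26.
First term a = -6.55.
Formula: S_i = -6.55 + 2.26*i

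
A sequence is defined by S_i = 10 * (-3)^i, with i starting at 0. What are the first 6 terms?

This is a geometric sequence.
i=0: S_0 = 10 * (-3)^0 = 10
i=1: S_1 = 10 * (-3)^1 = -30
i=2: S_2 = 10 * (-3)^2 = 90
i=3: S_3 = 10 * (-3)^3 = -270
i=4: S_4 = 10 * (-3)^4 = 810
i=5: S_5 = 10 * (-3)^5 = -2430
The first 6 terms are: [10, -30, 90, -270, 810, -2430]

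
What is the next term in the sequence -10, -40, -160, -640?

Ratios: -40 / -10 = 4.0
This is a geometric sequence with common ratio r = 4.
Next term = -640 * 4 = -2560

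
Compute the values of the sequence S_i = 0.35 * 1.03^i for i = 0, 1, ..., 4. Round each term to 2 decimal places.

This is a geometric sequence.
i=0: S_0 = 0.35 * 1.03^0 = 0.35
i=1: S_1 = 0.35 * 1.03^1 ≈ 0.36
i=2: S_2 = 0.35 * 1.03^2 ≈ 0.37
i=3: S_3 = 0.35 * 1.03^3 ≈ 0.38
i=4: S_4 = 0.35 * 1.03^4 ≈ 0.39
The first 5 terms are: [0.35, 0.36, 0.37, 0.38, 0.39]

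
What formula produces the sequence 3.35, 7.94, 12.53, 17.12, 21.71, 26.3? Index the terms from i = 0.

Check differences: 7.94 - 3.35 = 4.59
12.53 - 7.94 = 4.59
Common difference d = 4.59.
First term a = 3.35.
Formula: S_i = 3.35 + 4.59*i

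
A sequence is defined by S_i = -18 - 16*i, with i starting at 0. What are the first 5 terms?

This is an arithmetic sequence.
i=0: S_0 = -18 + -16*0 = -18
i=1: S_1 = -18 + -16*1 = -34
i=2: S_2 = -18 + -16*2 = -50
i=3: S_3 = -18 + -16*3 = -66
i=4: S_4 = -18 + -16*4 = -82
The first 5 terms are: [-18, -34, -50, -66, -82]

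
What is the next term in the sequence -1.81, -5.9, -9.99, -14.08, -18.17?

Differences: -5.9 - -1.81 = -4.09
This is an arithmetic sequence with common difference d = -4.09.
Next term = -18.17 + -4.09 = -22.26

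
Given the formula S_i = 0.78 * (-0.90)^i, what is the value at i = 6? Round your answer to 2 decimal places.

S_6 = 0.78 * (-0.9)^6 ≈ 0.78 * 0.5314 ≈ 0.41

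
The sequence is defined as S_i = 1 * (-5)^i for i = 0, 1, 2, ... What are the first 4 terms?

This is a geometric sequence.
i=0: S_0 = 1 * (-5)^0 = 1
i=1: S_1 = 1 * (-5)^1 = -5
i=2: S_2 = 1 * (-5)^2 = 25
i=3: S_3 = 1 * (-5)^3 = -125
The first 4 terms are: [1, -5, 25, -125]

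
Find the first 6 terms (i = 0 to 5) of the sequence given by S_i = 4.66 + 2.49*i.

This is an arithmetic sequence.
i=0: S_0 = 4.66 + 2.49*0 = 4.66
i=1: S_1 = 4.66 + 2.49*1 = 7.15
i=2: S_2 = 4.66 + 2.49*2 = 9.64
i=3: S_3 = 4.66 + 2.49*3 = 12.13
i=4: S_4 = 4.66 + 2.49*4 = 14.62
i=5: S_5 = 4.66 + 2.49*5 = 17.11
The first 6 terms are: [4.66, 7.15, 9.64, 12.13, 14.62, 17.11]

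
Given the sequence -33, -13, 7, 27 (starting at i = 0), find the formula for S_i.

Check differences: -13 - -33 = 20
7 - -13 = 20
Common difference d = 20.
First term a = -33.
Formula: S_i = -33 + 20*i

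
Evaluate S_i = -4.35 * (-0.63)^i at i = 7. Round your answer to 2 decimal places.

S_7 = -4.35 * (-0.63)^7 ≈ -4.35 * -0.0394 ≈ 0.17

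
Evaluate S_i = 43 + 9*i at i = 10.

S_10 = 43 + 9*10 = 43 + 90 = 133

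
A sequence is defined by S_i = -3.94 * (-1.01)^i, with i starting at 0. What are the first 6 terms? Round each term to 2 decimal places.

This is a geometric sequence.
i=0: S_0 = -3.94 * (-1.01)^0 = -3.94
i=1: S_1 = -3.94 * (-1.01)^1 ≈ 3.98
i=2: S_2 = -3.94 * (-1.01)^2 ≈ -4.02
i=3: S_3 = -3.94 * (-1.01)^3 ≈ 4.06
i=4: S_4 = -3.94 * (-1.01)^4 ≈ -4.1
i=5: S_5 = -3.94 * (-1.01)^5 ≈ 4.14
The first 6 terms are: [-3.94, 3.98, -4.02, 4.06, -4.1, 4.14]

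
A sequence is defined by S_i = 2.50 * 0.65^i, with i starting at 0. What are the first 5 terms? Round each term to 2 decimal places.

This is a geometric sequence.
i=0: S_0 = 2.5 * 0.65^0 = 2.5
i=1: S_1 = 2.5 * 0.65^1 ≈ 1.63
i=2: S_2 = 2.5 * 0.65^2 ≈ 1.06
i=3: S_3 = 2.5 * 0.65^3 ≈ 0.69
i=4: S_4 = 2.5 * 0.65^4 ≈ 0.45
The first 5 terms are: [2.5, 1.63, 1.06, 0.69, 0.45]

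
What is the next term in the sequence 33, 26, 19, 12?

Differences: 26 - 33 = -7
This is an arithmetic sequence with common difference d = -7.
Next term = 12 + -7 = 5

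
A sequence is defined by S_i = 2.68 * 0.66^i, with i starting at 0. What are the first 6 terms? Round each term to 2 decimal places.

This is a geometric sequence.
i=0: S_0 = 2.68 * 0.66^0 = 2.68
i=1: S_1 = 2.68 * 0.66^1 ≈ 1.77
i=2: S_2 = 2.68 * 0.66^2 ≈ 1.17
i=3: S_3 = 2.68 * 0.66^3 ≈ 0.77
i=4: S_4 = 2.68 * 0.66^4 ≈ 0.51
i=5: S_5 = 2.68 * 0.66^5 ≈ 0.34
The first 6 terms are: [2.68, 1.77, 1.17, 0.77, 0.51, 0.34]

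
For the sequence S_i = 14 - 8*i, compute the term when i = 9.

S_9 = 14 + -8*9 = 14 + -72 = -58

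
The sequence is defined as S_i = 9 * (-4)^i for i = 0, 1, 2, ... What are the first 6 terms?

This is a geometric sequence.
i=0: S_0 = 9 * (-4)^0 = 9
i=1: S_1 = 9 * (-4)^1 = -36
i=2: S_2 = 9 * (-4)^2 = 144
i=3: S_3 = 9 * (-4)^3 = -576
i=4: S_4 = 9 * (-4)^4 = 2304
i=5: S_5 = 9 * (-4)^5 = -9216
The first 6 terms are: [9, -36, 144, -576, 2304, -9216]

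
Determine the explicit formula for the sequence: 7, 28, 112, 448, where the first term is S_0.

Check ratios: 28 / 7 = 4.0
Common ratio r = 4.
First term a = 7.
Formula: S_i = 7 * 4^i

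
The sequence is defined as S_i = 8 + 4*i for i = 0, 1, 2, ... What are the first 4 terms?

This is an arithmetic sequence.
i=0: S_0 = 8 + 4*0 = 8
i=1: S_1 = 8 + 4*1 = 12
i=2: S_2 = 8 + 4*2 = 16
i=3: S_3 = 8 + 4*3 = 20
The first 4 terms are: [8, 12, 16, 20]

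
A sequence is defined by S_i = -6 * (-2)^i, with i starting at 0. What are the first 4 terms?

This is a geometric sequence.
i=0: S_0 = -6 * (-2)^0 = -6
i=1: S_1 = -6 * (-2)^1 = 12
i=2: S_2 = -6 * (-2)^2 = -24
i=3: S_3 = -6 * (-2)^3 = 48
The first 4 terms are: [-6, 12, -24, 48]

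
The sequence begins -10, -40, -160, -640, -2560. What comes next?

Ratios: -40 / -10 = 4.0
This is a geometric sequence with common ratio r = 4.
Next term = -2560 * 4 = -10240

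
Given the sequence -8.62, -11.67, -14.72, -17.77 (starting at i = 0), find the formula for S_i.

Check differences: -11.67 - -8.62 = -3.05
-14.72 - -11.67 = -3.05
Common difference d = -3.05.
First term a = -8.62.
Formula: S_i = -8.62 - 3.05*i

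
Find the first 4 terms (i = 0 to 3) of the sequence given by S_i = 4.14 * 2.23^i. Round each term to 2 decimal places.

This is a geometric sequence.
i=0: S_0 = 4.14 * 2.23^0 = 4.14
i=1: S_1 = 4.14 * 2.23^1 ≈ 9.23
i=2: S_2 = 4.14 * 2.23^2 ≈ 20.59
i=3: S_3 = 4.14 * 2.23^3 ≈ 45.91
The first 4 terms are: [4.14, 9.23, 20.59, 45.91]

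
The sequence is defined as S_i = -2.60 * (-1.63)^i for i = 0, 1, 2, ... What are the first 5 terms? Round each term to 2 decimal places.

This is a geometric sequence.
i=0: S_0 = -2.6 * (-1.63)^0 = -2.6
i=1: S_1 = -2.6 * (-1.63)^1 ≈ 4.24
i=2: S_2 = -2.6 * (-1.63)^2 ≈ -6.91
i=3: S_3 = -2.6 * (-1.63)^3 ≈ 11.26
i=4: S_4 = -2.6 * (-1.63)^4 ≈ -18.35
The first 5 terms are: [-2.6, 4.24, -6.91, 11.26, -18.35]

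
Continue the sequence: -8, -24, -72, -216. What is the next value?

Ratios: -24 / -8 = 3.0
This is a geometric sequence with common ratio r = 3.
Next term = -216 * 3 = -648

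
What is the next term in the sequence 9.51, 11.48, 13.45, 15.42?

Differences: 11.48 - 9.51 = 1.97
This is an arithmetic sequence with common difference d = 1.97.
Next term = 15.42 + 1.97 = 17.39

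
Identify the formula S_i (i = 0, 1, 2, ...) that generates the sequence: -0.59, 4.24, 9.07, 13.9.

Check differences: 4.24 - -0.59 = 4.83
9.07 - 4.24 = 4.83
Common difference d = 4.83.
First term a = -0.59.
Formula: S_i = -0.59 + 4.83*i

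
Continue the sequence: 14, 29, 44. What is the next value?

Differences: 29 - 14 = 15
This is an arithmetic sequence with common difference d = 15.
Next term = 44 + 15 = 59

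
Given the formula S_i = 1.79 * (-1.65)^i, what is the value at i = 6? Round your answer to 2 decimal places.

S_6 = 1.79 * (-1.65)^6 ≈ 1.79 * 20.1792 ≈ 36.12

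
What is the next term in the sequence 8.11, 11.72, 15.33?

Differences: 11.72 - 8.11 = 3.61
This is an arithmetic sequence with common difference d = 3.61.
Next term = 15.33 + 3.61 = 18.94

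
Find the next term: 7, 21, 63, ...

Ratios: 21 / 7 = 3.0
This is a geometric sequence with common ratio r = 3.
Next term = 63 * 3 = 189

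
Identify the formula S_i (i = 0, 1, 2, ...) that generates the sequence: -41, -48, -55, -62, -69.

Check differences: -48 - -41 = -7
-55 - -48 = -7
Common difference d = -7.
First term a = -41.
Formula: S_i = -41 - 7*i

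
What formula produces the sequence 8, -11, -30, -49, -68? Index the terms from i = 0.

Check differences: -11 - 8 = -19
-30 - -11 = -19
Common difference d = -19.
First term a = 8.
Formula: S_i = 8 - 19*i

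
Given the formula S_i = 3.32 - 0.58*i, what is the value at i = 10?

S_10 = 3.32 + -0.58*10 = 3.32 + -5.8 = -2.48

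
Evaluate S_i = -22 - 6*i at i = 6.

S_6 = -22 + -6*6 = -22 + -36 = -58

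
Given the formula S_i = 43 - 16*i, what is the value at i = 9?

S_9 = 43 + -16*9 = 43 + -144 = -101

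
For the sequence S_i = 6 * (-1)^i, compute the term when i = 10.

S_10 = 6 * (-1)^10 = 6 * 1 = 6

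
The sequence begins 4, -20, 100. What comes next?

Ratios: -20 / 4 = -5.0
This is a geometric sequence with common ratio r = -5.
Next term = 100 * -5 = -500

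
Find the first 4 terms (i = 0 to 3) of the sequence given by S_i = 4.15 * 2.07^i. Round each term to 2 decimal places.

This is a geometric sequence.
i=0: S_0 = 4.15 * 2.07^0 = 4.15
i=1: S_1 = 4.15 * 2.07^1 ≈ 8.59
i=2: S_2 = 4.15 * 2.07^2 ≈ 17.78
i=3: S_3 = 4.15 * 2.07^3 ≈ 36.81
The first 4 terms are: [4.15, 8.59, 17.78, 36.81]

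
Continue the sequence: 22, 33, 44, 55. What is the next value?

Differences: 33 - 22 = 11
This is an arithmetic sequence with common difference d = 11.
Next term = 55 + 11 = 66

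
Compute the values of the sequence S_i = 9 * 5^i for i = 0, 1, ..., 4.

This is a geometric sequence.
i=0: S_0 = 9 * 5^0 = 9
i=1: S_1 = 9 * 5^1 = 45
i=2: S_2 = 9 * 5^2 = 225
i=3: S_3 = 9 * 5^3 = 1125
i=4: S_4 = 9 * 5^4 = 5625
The first 5 terms are: [9, 45, 225, 1125, 5625]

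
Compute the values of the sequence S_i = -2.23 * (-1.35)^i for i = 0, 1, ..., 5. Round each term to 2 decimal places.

This is a geometric sequence.
i=0: S_0 = -2.23 * (-1.35)^0 = -2.23
i=1: S_1 = -2.23 * (-1.35)^1 ≈ 3.01
i=2: S_2 = -2.23 * (-1.35)^2 ≈ -4.06
i=3: S_3 = -2.23 * (-1.35)^3 ≈ 5.49
i=4: S_4 = -2.23 * (-1.35)^4 ≈ -7.41
i=5: S_5 = -2.23 * (-1.35)^5 ≈ 10.0
The first 6 terms are: [-2.23, 3.01, -4.06, 5.49, -7.41, 10.0]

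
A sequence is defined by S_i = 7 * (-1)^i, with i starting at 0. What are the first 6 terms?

This is a geometric sequence.
i=0: S_0 = 7 * (-1)^0 = 7
i=1: S_1 = 7 * (-1)^1 = -7
i=2: S_2 = 7 * (-1)^2 = 7
i=3: S_3 = 7 * (-1)^3 = -7
i=4: S_4 = 7 * (-1)^4 = 7
i=5: S_5 = 7 * (-1)^5 = -7
The first 6 terms are: [7, -7, 7, -7, 7, -7]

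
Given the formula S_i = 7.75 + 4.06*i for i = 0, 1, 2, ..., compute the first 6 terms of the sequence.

This is an arithmetic sequence.
i=0: S_0 = 7.75 + 4.06*0 = 7.75
i=1: S_1 = 7.75 + 4.06*1 = 11.81
i=2: S_2 = 7.75 + 4.06*2 = 15.87
i=3: S_3 = 7.75 + 4.06*3 = 19.93
i=4: S_4 = 7.75 + 4.06*4 = 23.99
i=5: S_5 = 7.75 + 4.06*5 = 28.05
The first 6 terms are: [7.75, 11.81, 15.87, 19.93, 23.99, 28.05]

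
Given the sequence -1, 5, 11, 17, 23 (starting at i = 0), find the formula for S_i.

Check differences: 5 - -1 = 6
11 - 5 = 6
Common difference d = 6.
First term a = -1.
Formula: S_i = -1 + 6*i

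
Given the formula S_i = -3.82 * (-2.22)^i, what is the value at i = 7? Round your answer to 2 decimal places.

S_7 = -3.82 * (-2.22)^7 ≈ -3.82 * -265.7485 ≈ 1015.16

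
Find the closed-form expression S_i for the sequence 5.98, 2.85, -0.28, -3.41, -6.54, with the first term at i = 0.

Check differences: 2.85 - 5.98 = -3.13
-0.28 - 2.85 = -3.13
Common difference d = -3.13.
First term a = 5.98.
Formula: S_i = 5.98 - 3.13*i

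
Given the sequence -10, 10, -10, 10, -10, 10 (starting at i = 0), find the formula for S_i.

Check ratios: 10 / -10 = -1.0
Common ratio r = -1.
First term a = -10.
Formula: S_i = -10 * (-1)^i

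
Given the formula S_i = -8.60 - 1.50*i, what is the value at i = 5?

S_5 = -8.6 + -1.5*5 = -8.6 + -7.5 = -16.1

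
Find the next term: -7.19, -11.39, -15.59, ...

Differences: -11.39 - -7.19 = -4.2
This is an arithmetic sequence with common difference d = -4.2.
Next term = -15.59 + -4.2 = -19.79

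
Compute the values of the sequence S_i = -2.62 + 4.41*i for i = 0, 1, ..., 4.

This is an arithmetic sequence.
i=0: S_0 = -2.62 + 4.41*0 = -2.62
i=1: S_1 = -2.62 + 4.41*1 = 1.79
i=2: S_2 = -2.62 + 4.41*2 = 6.2
i=3: S_3 = -2.62 + 4.41*3 = 10.61
i=4: S_4 = -2.62 + 4.41*4 = 15.02
The first 5 terms are: [-2.62, 1.79, 6.2, 10.61, 15.02]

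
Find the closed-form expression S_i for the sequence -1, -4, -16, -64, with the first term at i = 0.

Check ratios: -4 / -1 = 4.0
Common ratio r = 4.
First term a = -1.
Formula: S_i = -1 * 4^i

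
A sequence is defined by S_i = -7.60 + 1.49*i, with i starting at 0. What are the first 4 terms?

This is an arithmetic sequence.
i=0: S_0 = -7.6 + 1.49*0 = -7.6
i=1: S_1 = -7.6 + 1.49*1 = -6.11
i=2: S_2 = -7.6 + 1.49*2 = -4.62
i=3: S_3 = -7.6 + 1.49*3 = -3.13
The first 4 terms are: [-7.6, -6.11, -4.62, -3.13]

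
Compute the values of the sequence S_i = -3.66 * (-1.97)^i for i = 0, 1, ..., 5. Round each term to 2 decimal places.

This is a geometric sequence.
i=0: S_0 = -3.66 * (-1.97)^0 = -3.66
i=1: S_1 = -3.66 * (-1.97)^1 ≈ 7.21
i=2: S_2 = -3.66 * (-1.97)^2 ≈ -14.2
i=3: S_3 = -3.66 * (-1.97)^3 ≈ 27.98
i=4: S_4 = -3.66 * (-1.97)^4 ≈ -55.12
i=5: S_5 = -3.66 * (-1.97)^5 ≈ 108.6
The first 6 terms are: [-3.66, 7.21, -14.2, 27.98, -55.12, 108.6]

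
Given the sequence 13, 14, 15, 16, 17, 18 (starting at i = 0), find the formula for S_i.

Check differences: 14 - 13 = 1
15 - 14 = 1
Common difference d = 1.
First term a = 13.
Formula: S_i = 13 + 1*i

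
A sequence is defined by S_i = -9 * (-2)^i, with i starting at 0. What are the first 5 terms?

This is a geometric sequence.
i=0: S_0 = -9 * (-2)^0 = -9
i=1: S_1 = -9 * (-2)^1 = 18
i=2: S_2 = -9 * (-2)^2 = -36
i=3: S_3 = -9 * (-2)^3 = 72
i=4: S_4 = -9 * (-2)^4 = -144
The first 5 terms are: [-9, 18, -36, 72, -144]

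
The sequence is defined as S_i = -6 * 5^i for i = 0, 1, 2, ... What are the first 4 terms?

This is a geometric sequence.
i=0: S_0 = -6 * 5^0 = -6
i=1: S_1 = -6 * 5^1 = -30
i=2: S_2 = -6 * 5^2 = -150
i=3: S_3 = -6 * 5^3 = -750
The first 4 terms are: [-6, -30, -150, -750]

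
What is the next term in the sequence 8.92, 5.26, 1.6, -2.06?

Differences: 5.26 - 8.92 = -3.66
This is an arithmetic sequence with common difference d = -3.66.
Next term = -2.06 + -3.66 = -5.72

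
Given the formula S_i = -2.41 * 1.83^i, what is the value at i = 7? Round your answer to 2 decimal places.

S_7 = -2.41 * 1.83^7 ≈ -2.41 * 68.7318 ≈ -165.64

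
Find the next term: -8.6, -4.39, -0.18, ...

Differences: -4.39 - -8.6 = 4.21
This is an arithmetic sequence with common difference d = 4.21.
Next term = -0.18 + 4.21 = 4.03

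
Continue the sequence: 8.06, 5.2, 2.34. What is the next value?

Differences: 5.2 - 8.06 = -2.86
This is an arithmetic sequence with common difference d = -2.86.
Next term = 2.34 + -2.86 = -0.52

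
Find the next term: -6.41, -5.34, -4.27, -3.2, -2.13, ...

Differences: -5.34 - -6.41 = 1.07
This is an arithmetic sequence with common difference d = 1.07.
Next term = -2.13 + 1.07 = -1.06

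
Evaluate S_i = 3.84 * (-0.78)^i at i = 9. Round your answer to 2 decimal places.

S_9 = 3.84 * (-0.78)^9 ≈ 3.84 * -0.1069 ≈ -0.41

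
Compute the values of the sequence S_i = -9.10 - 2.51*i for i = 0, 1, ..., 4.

This is an arithmetic sequence.
i=0: S_0 = -9.1 + -2.51*0 = -9.1
i=1: S_1 = -9.1 + -2.51*1 = -11.61
i=2: S_2 = -9.1 + -2.51*2 = -14.12
i=3: S_3 = -9.1 + -2.51*3 = -16.63
i=4: S_4 = -9.1 + -2.51*4 = -19.14
The first 5 terms are: [-9.1, -11.61, -14.12, -16.63, -19.14]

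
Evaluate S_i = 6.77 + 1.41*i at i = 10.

S_10 = 6.77 + 1.41*10 = 6.77 + 14.1 = 20.87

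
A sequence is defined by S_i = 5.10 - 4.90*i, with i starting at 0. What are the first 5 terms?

This is an arithmetic sequence.
i=0: S_0 = 5.1 + -4.9*0 = 5.1
i=1: S_1 = 5.1 + -4.9*1 = 0.2
i=2: S_2 = 5.1 + -4.9*2 = -4.7
i=3: S_3 = 5.1 + -4.9*3 = -9.6
i=4: S_4 = 5.1 + -4.9*4 = -14.5
The first 5 terms are: [5.1, 0.2, -4.7, -9.6, -14.5]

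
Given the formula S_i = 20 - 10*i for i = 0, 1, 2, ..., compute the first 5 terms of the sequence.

This is an arithmetic sequence.
i=0: S_0 = 20 + -10*0 = 20
i=1: S_1 = 20 + -10*1 = 10
i=2: S_2 = 20 + -10*2 = 0
i=3: S_3 = 20 + -10*3 = -10
i=4: S_4 = 20 + -10*4 = -20
The first 5 terms are: [20, 10, 0, -10, -20]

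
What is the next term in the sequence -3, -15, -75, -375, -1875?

Ratios: -15 / -3 = 5.0
This is a geometric sequence with common ratio r = 5.
Next term = -1875 * 5 = -9375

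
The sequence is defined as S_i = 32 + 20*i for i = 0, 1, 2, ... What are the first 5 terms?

This is an arithmetic sequence.
i=0: S_0 = 32 + 20*0 = 32
i=1: S_1 = 32 + 20*1 = 52
i=2: S_2 = 32 + 20*2 = 72
i=3: S_3 = 32 + 20*3 = 92
i=4: S_4 = 32 + 20*4 = 112
The first 5 terms are: [32, 52, 72, 92, 112]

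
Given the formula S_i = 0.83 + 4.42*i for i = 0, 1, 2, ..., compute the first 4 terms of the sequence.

This is an arithmetic sequence.
i=0: S_0 = 0.83 + 4.42*0 = 0.83
i=1: S_1 = 0.83 + 4.42*1 = 5.25
i=2: S_2 = 0.83 + 4.42*2 = 9.67
i=3: S_3 = 0.83 + 4.42*3 = 14.09
The first 4 terms are: [0.83, 5.25, 9.67, 14.09]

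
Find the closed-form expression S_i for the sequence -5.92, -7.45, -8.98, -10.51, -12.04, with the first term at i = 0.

Check differences: -7.45 - -5.92 = -1.53
-8.98 - -7.45 = -1.53
Common difference d = -1.53.
First term a = -5.92.
Formula: S_i = -5.92 - 1.53*i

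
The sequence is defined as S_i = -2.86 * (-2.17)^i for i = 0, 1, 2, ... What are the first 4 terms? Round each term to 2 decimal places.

This is a geometric sequence.
i=0: S_0 = -2.86 * (-2.17)^0 = -2.86
i=1: S_1 = -2.86 * (-2.17)^1 ≈ 6.21
i=2: S_2 = -2.86 * (-2.17)^2 ≈ -13.47
i=3: S_3 = -2.86 * (-2.17)^3 ≈ 29.22
The first 4 terms are: [-2.86, 6.21, -13.47, 29.22]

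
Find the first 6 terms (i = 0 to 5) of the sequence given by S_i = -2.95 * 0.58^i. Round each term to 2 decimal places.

This is a geometric sequence.
i=0: S_0 = -2.95 * 0.58^0 = -2.95
i=1: S_1 = -2.95 * 0.58^1 ≈ -1.71
i=2: S_2 = -2.95 * 0.58^2 ≈ -0.99
i=3: S_3 = -2.95 * 0.58^3 ≈ -0.58
i=4: S_4 = -2.95 * 0.58^4 ≈ -0.33
i=5: S_5 = -2.95 * 0.58^5 ≈ -0.19
The first 6 terms are: [-2.95, -1.71, -0.99, -0.58, -0.33, -0.19]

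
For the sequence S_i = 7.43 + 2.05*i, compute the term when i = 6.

S_6 = 7.43 + 2.05*6 = 7.43 + 12.3 = 19.73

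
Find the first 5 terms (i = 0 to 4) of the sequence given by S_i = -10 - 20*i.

This is an arithmetic sequence.
i=0: S_0 = -10 + -20*0 = -10
i=1: S_1 = -10 + -20*1 = -30
i=2: S_2 = -10 + -20*2 = -50
i=3: S_3 = -10 + -20*3 = -70
i=4: S_4 = -10 + -20*4 = -90
The first 5 terms are: [-10, -30, -50, -70, -90]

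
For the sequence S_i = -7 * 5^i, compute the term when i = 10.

S_10 = -7 * 5^10 = -7 * 9765625 = -68359375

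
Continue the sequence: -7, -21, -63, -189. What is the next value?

Ratios: -21 / -7 = 3.0
This is a geometric sequence with common ratio r = 3.
Next term = -189 * 3 = -567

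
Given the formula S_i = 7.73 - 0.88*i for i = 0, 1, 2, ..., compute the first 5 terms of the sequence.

This is an arithmetic sequence.
i=0: S_0 = 7.73 + -0.88*0 = 7.73
i=1: S_1 = 7.73 + -0.88*1 = 6.85
i=2: S_2 = 7.73 + -0.88*2 = 5.97
i=3: S_3 = 7.73 + -0.88*3 = 5.09
i=4: S_4 = 7.73 + -0.88*4 = 4.21
The first 5 terms are: [7.73, 6.85, 5.97, 5.09, 4.21]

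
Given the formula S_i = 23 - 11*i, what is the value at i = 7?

S_7 = 23 + -11*7 = 23 + -77 = -54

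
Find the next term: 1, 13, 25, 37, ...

Differences: 13 - 1 = 12
This is an arithmetic sequence with common difference d = 12.
Next term = 37 + 12 = 49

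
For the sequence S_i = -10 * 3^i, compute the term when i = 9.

S_9 = -10 * 3^9 = -10 * 19683 = -196830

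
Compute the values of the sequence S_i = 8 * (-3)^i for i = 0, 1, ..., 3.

This is a geometric sequence.
i=0: S_0 = 8 * (-3)^0 = 8
i=1: S_1 = 8 * (-3)^1 = -24
i=2: S_2 = 8 * (-3)^2 = 72
i=3: S_3 = 8 * (-3)^3 = -216
The first 4 terms are: [8, -24, 72, -216]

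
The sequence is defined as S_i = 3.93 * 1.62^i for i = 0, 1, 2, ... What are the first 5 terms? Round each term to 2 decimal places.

This is a geometric sequence.
i=0: S_0 = 3.93 * 1.62^0 = 3.93
i=1: S_1 = 3.93 * 1.62^1 ≈ 6.37
i=2: S_2 = 3.93 * 1.62^2 ≈ 10.31
i=3: S_3 = 3.93 * 1.62^3 ≈ 16.71
i=4: S_4 = 3.93 * 1.62^4 ≈ 27.07
The first 5 terms are: [3.93, 6.37, 10.31, 16.71, 27.07]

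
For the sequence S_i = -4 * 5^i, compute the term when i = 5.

S_5 = -4 * 5^5 = -4 * 3125 = -12500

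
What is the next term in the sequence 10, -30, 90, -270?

Ratios: -30 / 10 = -3.0
This is a geometric sequence with common ratio r = -3.
Next term = -270 * -3 = 810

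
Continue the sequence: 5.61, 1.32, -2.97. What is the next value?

Differences: 1.32 - 5.61 = -4.29
This is an arithmetic sequence with common difference d = -4.29.
Next term = -2.97 + -4.29 = -7.26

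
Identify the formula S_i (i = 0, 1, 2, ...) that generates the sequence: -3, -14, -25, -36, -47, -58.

Check differences: -14 - -3 = -11
-25 - -14 = -11
Common difference d = -11.
First term a = -3.
Formula: S_i = -3 - 11*i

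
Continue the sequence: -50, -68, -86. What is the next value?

Differences: -68 - -50 = -18
This is an arithmetic sequence with common difference d = -18.
Next term = -86 + -18 = -104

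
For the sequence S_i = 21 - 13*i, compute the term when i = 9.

S_9 = 21 + -13*9 = 21 + -117 = -96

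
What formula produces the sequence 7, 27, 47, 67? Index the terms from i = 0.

Check differences: 27 - 7 = 20
47 - 27 = 20
Common difference d = 20.
First term a = 7.
Formula: S_i = 7 + 20*i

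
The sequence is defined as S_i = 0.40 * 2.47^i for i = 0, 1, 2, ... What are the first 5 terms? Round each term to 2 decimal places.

This is a geometric sequence.
i=0: S_0 = 0.4 * 2.47^0 = 0.4
i=1: S_1 = 0.4 * 2.47^1 ≈ 0.99
i=2: S_2 = 0.4 * 2.47^2 ≈ 2.44
i=3: S_3 = 0.4 * 2.47^3 ≈ 6.03
i=4: S_4 = 0.4 * 2.47^4 ≈ 14.89
The first 5 terms are: [0.4, 0.99, 2.44, 6.03, 14.89]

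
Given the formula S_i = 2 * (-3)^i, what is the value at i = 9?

S_9 = 2 * (-3)^9 = 2 * -19683 = -39366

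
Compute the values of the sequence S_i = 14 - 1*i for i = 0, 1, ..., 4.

This is an arithmetic sequence.
i=0: S_0 = 14 + -1*0 = 14
i=1: S_1 = 14 + -1*1 = 13
i=2: S_2 = 14 + -1*2 = 12
i=3: S_3 = 14 + -1*3 = 11
i=4: S_4 = 14 + -1*4 = 10
The first 5 terms are: [14, 13, 12, 11, 10]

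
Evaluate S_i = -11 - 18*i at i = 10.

S_10 = -11 + -18*10 = -11 + -180 = -191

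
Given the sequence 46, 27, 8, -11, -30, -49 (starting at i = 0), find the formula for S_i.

Check differences: 27 - 46 = -19
8 - 27 = -19
Common difference d = -19.
First term a = 46.
Formula: S_i = 46 - 19*i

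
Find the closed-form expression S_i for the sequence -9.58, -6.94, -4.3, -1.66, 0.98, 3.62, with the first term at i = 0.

Check differences: -6.94 - -9.58 = 2.64
-4.3 - -6.94 = 2.64
Common difference d = 2.64.
First term a = -9.58.
Formula: S_i = -9.58 + 2.64*i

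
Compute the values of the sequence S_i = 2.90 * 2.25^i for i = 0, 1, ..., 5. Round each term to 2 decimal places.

This is a geometric sequence.
i=0: S_0 = 2.9 * 2.25^0 = 2.9
i=1: S_1 = 2.9 * 2.25^1 ≈ 6.53
i=2: S_2 = 2.9 * 2.25^2 ≈ 14.68
i=3: S_3 = 2.9 * 2.25^3 ≈ 33.03
i=4: S_4 = 2.9 * 2.25^4 ≈ 74.32
i=5: S_5 = 2.9 * 2.25^5 ≈ 167.23
The first 6 terms are: [2.9, 6.53, 14.68, 33.03, 74.32, 167.23]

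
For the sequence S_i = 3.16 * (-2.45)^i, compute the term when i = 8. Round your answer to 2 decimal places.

S_8 = 3.16 * (-2.45)^8 ≈ 3.16 * 1298.1614 ≈ 4102.19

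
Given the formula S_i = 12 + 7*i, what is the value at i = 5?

S_5 = 12 + 7*5 = 12 + 35 = 47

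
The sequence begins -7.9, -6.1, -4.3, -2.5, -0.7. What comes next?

Differences: -6.1 - -7.9 = 1.8
This is an arithmetic sequence with common difference d = 1.8.
Next term = -0.7 + 1.8 = 1.1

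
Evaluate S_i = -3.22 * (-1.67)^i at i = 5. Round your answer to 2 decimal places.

S_5 = -3.22 * (-1.67)^5 ≈ -3.22 * -12.9892 ≈ 41.83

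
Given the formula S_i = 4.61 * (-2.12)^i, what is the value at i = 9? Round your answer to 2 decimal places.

S_9 = 4.61 * (-2.12)^9 ≈ 4.61 * -865.0132 ≈ -3987.71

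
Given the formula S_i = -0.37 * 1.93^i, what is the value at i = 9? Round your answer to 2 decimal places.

S_9 = -0.37 * 1.93^9 ≈ -0.37 * 371.5487 ≈ -137.47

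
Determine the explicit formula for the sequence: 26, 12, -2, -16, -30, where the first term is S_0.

Check differences: 12 - 26 = -14
-2 - 12 = -14
Common difference d = -14.
First term a = 26.
Formula: S_i = 26 - 14*i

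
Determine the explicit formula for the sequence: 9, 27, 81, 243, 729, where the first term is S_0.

Check ratios: 27 / 9 = 3.0
Common ratio r = 3.
First term a = 9.
Formula: S_i = 9 * 3^i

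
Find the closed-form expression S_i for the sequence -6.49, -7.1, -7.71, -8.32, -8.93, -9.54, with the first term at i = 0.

Check differences: -7.1 - -6.49 = -0.61
-7.71 - -7.1 = -0.61
Common difference d = -0.61.
First term a = -6.49.
Formula: S_i = -6.49 - 0.61*i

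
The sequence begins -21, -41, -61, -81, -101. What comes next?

Differences: -41 - -21 = -20
This is an arithmetic sequence with common difference d = -20.
Next term = -101 + -20 = -121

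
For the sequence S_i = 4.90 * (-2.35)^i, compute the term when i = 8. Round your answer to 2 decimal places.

S_8 = 4.9 * (-2.35)^8 ≈ 4.9 * 930.1284 ≈ 4557.63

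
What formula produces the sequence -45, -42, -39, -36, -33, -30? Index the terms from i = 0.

Check differences: -42 - -45 = 3
-39 - -42 = 3
Common difference d = 3.
First term a = -45.
Formula: S_i = -45 + 3*i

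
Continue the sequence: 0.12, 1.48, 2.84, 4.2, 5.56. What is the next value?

Differences: 1.48 - 0.12 = 1.36
This is an arithmetic sequence with common difference d = 1.36.
Next term = 5.56 + 1.36 = 6.92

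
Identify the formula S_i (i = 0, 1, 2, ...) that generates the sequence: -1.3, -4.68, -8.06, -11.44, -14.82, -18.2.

Check differences: -4.68 - -1.3 = -3.38
-8.06 - -4.68 = -3.38
Common difference d = -3.38.
First term a = -1.3.
Formula: S_i = -1.30 - 3.38*i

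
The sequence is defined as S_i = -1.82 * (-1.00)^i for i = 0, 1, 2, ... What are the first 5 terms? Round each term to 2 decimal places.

This is a geometric sequence.
i=0: S_0 = -1.82 * (-1.0)^0 = -1.82
i=1: S_1 = -1.82 * (-1.0)^1 = 1.82
i=2: S_2 = -1.82 * (-1.0)^2 = -1.82
i=3: S_3 = -1.82 * (-1.0)^3 = 1.82
i=4: S_4 = -1.82 * (-1.0)^4 = -1.82
The first 5 terms are: [-1.82, 1.82, -1.82, 1.82, -1.82]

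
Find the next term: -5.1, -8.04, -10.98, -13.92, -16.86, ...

Differences: -8.04 - -5.1 = -2.94
This is an arithmetic sequence with common difference d = -2.94.
Next term = -16.86 + -2.94 = -19.8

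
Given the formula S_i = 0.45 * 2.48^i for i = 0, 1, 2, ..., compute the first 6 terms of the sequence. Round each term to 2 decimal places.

This is a geometric sequence.
i=0: S_0 = 0.45 * 2.48^0 = 0.45
i=1: S_1 = 0.45 * 2.48^1 ≈ 1.12
i=2: S_2 = 0.45 * 2.48^2 ≈ 2.77
i=3: S_3 = 0.45 * 2.48^3 ≈ 6.86
i=4: S_4 = 0.45 * 2.48^4 ≈ 17.02
i=5: S_5 = 0.45 * 2.48^5 ≈ 42.22
The first 6 terms are: [0.45, 1.12, 2.77, 6.86, 17.02, 42.22]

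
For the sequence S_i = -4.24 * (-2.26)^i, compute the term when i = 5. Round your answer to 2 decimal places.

S_5 = -4.24 * (-2.26)^5 ≈ -4.24 * -58.9579 ≈ 249.98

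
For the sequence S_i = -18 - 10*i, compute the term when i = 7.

S_7 = -18 + -10*7 = -18 + -70 = -88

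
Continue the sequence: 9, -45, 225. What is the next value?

Ratios: -45 / 9 = -5.0
This is a geometric sequence with common ratio r = -5.
Next term = 225 * -5 = -1125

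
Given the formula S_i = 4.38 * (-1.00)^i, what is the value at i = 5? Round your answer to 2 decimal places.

S_5 = 4.38 * (-1.0)^5 = 4.38 * -1 = -4.38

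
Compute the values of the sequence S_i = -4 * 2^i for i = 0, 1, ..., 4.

This is a geometric sequence.
i=0: S_0 = -4 * 2^0 = -4
i=1: S_1 = -4 * 2^1 = -8
i=2: S_2 = -4 * 2^2 = -16
i=3: S_3 = -4 * 2^3 = -32
i=4: S_4 = -4 * 2^4 = -64
The first 5 terms are: [-4, -8, -16, -32, -64]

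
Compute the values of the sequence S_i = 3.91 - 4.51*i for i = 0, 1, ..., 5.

This is an arithmetic sequence.
i=0: S_0 = 3.91 + -4.51*0 = 3.91
i=1: S_1 = 3.91 + -4.51*1 = -0.6
i=2: S_2 = 3.91 + -4.51*2 = -5.11
i=3: S_3 = 3.91 + -4.51*3 = -9.62
i=4: S_4 = 3.91 + -4.51*4 = -14.13
i=5: S_5 = 3.91 + -4.51*5 = -18.64
The first 6 terms are: [3.91, -0.6, -5.11, -9.62, -14.13, -18.64]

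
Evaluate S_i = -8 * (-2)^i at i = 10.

S_10 = -8 * (-2)^10 = -8 * 1024 = -8192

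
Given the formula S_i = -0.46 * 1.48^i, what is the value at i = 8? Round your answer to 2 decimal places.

S_8 = -0.46 * 1.48^8 ≈ -0.46 * 23.0194 ≈ -10.59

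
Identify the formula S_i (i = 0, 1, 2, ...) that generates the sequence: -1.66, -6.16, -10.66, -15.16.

Check differences: -6.16 - -1.66 = -4.5
-10.66 - -6.16 = -4.5
Common difference d = -4.5.
First term a = -1.66.
Formula: S_i = -1.66 - 4.50*i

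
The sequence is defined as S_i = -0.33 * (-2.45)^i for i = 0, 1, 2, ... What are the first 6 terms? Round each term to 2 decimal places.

This is a geometric sequence.
i=0: S_0 = -0.33 * (-2.45)^0 = -0.33
i=1: S_1 = -0.33 * (-2.45)^1 ≈ 0.81
i=2: S_2 = -0.33 * (-2.45)^2 ≈ -1.98
i=3: S_3 = -0.33 * (-2.45)^3 ≈ 4.85
i=4: S_4 = -0.33 * (-2.45)^4 ≈ -11.89
i=5: S_5 = -0.33 * (-2.45)^5 ≈ 29.13
The first 6 terms are: [-0.33, 0.81, -1.98, 4.85, -11.89, 29.13]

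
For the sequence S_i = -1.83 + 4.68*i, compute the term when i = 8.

S_8 = -1.83 + 4.68*8 = -1.83 + 37.44 = 35.61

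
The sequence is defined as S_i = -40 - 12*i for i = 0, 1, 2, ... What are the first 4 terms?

This is an arithmetic sequence.
i=0: S_0 = -40 + -12*0 = -40
i=1: S_1 = -40 + -12*1 = -52
i=2: S_2 = -40 + -12*2 = -64
i=3: S_3 = -40 + -12*3 = -76
The first 4 terms are: [-40, -52, -64, -76]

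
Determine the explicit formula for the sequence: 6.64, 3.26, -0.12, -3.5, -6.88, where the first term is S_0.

Check differences: 3.26 - 6.64 = -3.38
-0.12 - 3.26 = -3.38
Common difference d = -3.38.
First term a = 6.64.
Formula: S_i = 6.64 - 3.38*i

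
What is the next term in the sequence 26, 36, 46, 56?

Differences: 36 - 26 = 10
This is an arithmetic sequence with common difference d = 10.
Next term = 56 + 10 = 66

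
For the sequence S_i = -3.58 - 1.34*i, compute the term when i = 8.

S_8 = -3.58 + -1.34*8 = -3.58 + -10.72 = -14.3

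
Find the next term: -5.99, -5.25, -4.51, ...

Differences: -5.25 - -5.99 = 0.74
This is an arithmetic sequence with common difference d = 0.74.
Next term = -4.51 + 0.74 = -3.77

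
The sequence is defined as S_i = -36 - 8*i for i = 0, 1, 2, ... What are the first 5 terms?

This is an arithmetic sequence.
i=0: S_0 = -36 + -8*0 = -36
i=1: S_1 = -36 + -8*1 = -44
i=2: S_2 = -36 + -8*2 = -52
i=3: S_3 = -36 + -8*3 = -60
i=4: S_4 = -36 + -8*4 = -68
The first 5 terms are: [-36, -44, -52, -60, -68]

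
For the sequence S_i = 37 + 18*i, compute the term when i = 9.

S_9 = 37 + 18*9 = 37 + 162 = 199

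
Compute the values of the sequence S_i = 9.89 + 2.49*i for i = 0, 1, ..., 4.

This is an arithmetic sequence.
i=0: S_0 = 9.89 + 2.49*0 = 9.89
i=1: S_1 = 9.89 + 2.49*1 = 12.38
i=2: S_2 = 9.89 + 2.49*2 = 14.87
i=3: S_3 = 9.89 + 2.49*3 = 17.36
i=4: S_4 = 9.89 + 2.49*4 = 19.85
The first 5 terms are: [9.89, 12.38, 14.87, 17.36, 19.85]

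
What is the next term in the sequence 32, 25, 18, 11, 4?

Differences: 25 - 32 = -7
This is an arithmetic sequence with common difference d = -7.
Next term = 4 + -7 = -3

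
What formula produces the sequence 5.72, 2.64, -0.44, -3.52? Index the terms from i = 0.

Check differences: 2.64 - 5.72 = -3.08
-0.44 - 2.64 = -3.08
Common difference d = -3.08.
First term a = 5.72.
Formula: S_i = 5.72 - 3.08*i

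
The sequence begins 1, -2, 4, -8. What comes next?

Ratios: -2 / 1 = -2.0
This is a geometric sequence with common ratio r = -2.
Next term = -8 * -2 = 16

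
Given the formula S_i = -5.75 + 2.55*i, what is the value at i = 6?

S_6 = -5.75 + 2.55*6 = -5.75 + 15.3 = 9.55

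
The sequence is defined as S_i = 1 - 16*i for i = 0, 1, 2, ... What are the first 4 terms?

This is an arithmetic sequence.
i=0: S_0 = 1 + -16*0 = 1
i=1: S_1 = 1 + -16*1 = -15
i=2: S_2 = 1 + -16*2 = -31
i=3: S_3 = 1 + -16*3 = -47
The first 4 terms are: [1, -15, -31, -47]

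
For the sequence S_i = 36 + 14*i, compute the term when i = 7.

S_7 = 36 + 14*7 = 36 + 98 = 134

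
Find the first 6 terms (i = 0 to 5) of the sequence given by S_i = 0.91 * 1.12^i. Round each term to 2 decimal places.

This is a geometric sequence.
i=0: S_0 = 0.91 * 1.12^0 = 0.91
i=1: S_1 = 0.91 * 1.12^1 ≈ 1.02
i=2: S_2 = 0.91 * 1.12^2 ≈ 1.14
i=3: S_3 = 0.91 * 1.12^3 ≈ 1.28
i=4: S_4 = 0.91 * 1.12^4 ≈ 1.43
i=5: S_5 = 0.91 * 1.12^5 ≈ 1.6
The first 6 terms are: [0.91, 1.02, 1.14, 1.28, 1.43, 1.6]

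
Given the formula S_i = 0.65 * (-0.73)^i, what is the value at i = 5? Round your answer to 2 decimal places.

S_5 = 0.65 * (-0.73)^5 ≈ 0.65 * -0.2073 ≈ -0.13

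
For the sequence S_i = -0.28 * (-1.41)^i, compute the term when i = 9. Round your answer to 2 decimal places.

S_9 = -0.28 * (-1.41)^9 ≈ -0.28 * -22.0278 ≈ 6.17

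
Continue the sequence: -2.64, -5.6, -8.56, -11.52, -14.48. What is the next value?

Differences: -5.6 - -2.64 = -2.96
This is an arithmetic sequence with common difference d = -2.96.
Next term = -14.48 + -2.96 = -17.44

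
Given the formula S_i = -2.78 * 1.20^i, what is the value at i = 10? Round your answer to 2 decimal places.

S_10 = -2.78 * 1.2^10 ≈ -2.78 * 6.1917 ≈ -17.21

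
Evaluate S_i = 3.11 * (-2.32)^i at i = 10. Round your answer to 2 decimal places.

S_10 = 3.11 * (-2.32)^10 ≈ 3.11 * 4517.3095 ≈ 14048.83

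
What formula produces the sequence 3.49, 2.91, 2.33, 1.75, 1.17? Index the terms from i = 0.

Check differences: 2.91 - 3.49 = -0.58
2.33 - 2.91 = -0.58
Common difference d = -0.58.
First term a = 3.49.
Formula: S_i = 3.49 - 0.58*i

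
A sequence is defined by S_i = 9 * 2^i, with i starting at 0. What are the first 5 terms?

This is a geometric sequence.
i=0: S_0 = 9 * 2^0 = 9
i=1: S_1 = 9 * 2^1 = 18
i=2: S_2 = 9 * 2^2 = 36
i=3: S_3 = 9 * 2^3 = 72
i=4: S_4 = 9 * 2^4 = 144
The first 5 terms are: [9, 18, 36, 72, 144]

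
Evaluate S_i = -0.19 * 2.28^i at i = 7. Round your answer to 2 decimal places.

S_7 = -0.19 * 2.28^7 ≈ -0.19 * 320.2904 ≈ -60.86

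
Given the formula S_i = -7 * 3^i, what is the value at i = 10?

S_10 = -7 * 3^10 = -7 * 59049 = -413343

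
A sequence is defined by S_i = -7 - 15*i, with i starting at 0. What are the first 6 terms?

This is an arithmetic sequence.
i=0: S_0 = -7 + -15*0 = -7
i=1: S_1 = -7 + -15*1 = -22
i=2: S_2 = -7 + -15*2 = -37
i=3: S_3 = -7 + -15*3 = -52
i=4: S_4 = -7 + -15*4 = -67
i=5: S_5 = -7 + -15*5 = -82
The first 6 terms are: [-7, -22, -37, -52, -67, -82]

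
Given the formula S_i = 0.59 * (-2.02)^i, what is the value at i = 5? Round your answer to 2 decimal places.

S_5 = 0.59 * (-2.02)^5 ≈ 0.59 * -33.6323 ≈ -19.84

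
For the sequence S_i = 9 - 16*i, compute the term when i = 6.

S_6 = 9 + -16*6 = 9 + -96 = -87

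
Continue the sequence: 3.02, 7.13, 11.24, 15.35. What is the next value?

Differences: 7.13 - 3.02 = 4.11
This is an arithmetic sequence with common difference d = 4.11.
Next term = 15.35 + 4.11 = 19.46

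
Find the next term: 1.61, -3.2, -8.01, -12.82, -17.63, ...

Differences: -3.2 - 1.61 = -4.81
This is an arithmetic sequence with common difference d = -4.81.
Next term = -17.63 + -4.81 = -22.44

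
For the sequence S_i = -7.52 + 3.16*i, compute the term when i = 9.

S_9 = -7.52 + 3.16*9 = -7.52 + 28.44 = 20.92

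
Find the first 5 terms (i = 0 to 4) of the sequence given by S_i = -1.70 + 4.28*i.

This is an arithmetic sequence.
i=0: S_0 = -1.7 + 4.28*0 = -1.7
i=1: S_1 = -1.7 + 4.28*1 = 2.58
i=2: S_2 = -1.7 + 4.28*2 = 6.86
i=3: S_3 = -1.7 + 4.28*3 = 11.14
i=4: S_4 = -1.7 + 4.28*4 = 15.42
The first 5 terms are: [-1.7, 2.58, 6.86, 11.14, 15.42]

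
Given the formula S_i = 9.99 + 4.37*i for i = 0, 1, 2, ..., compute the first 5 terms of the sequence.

This is an arithmetic sequence.
i=0: S_0 = 9.99 + 4.37*0 = 9.99
i=1: S_1 = 9.99 + 4.37*1 = 14.36
i=2: S_2 = 9.99 + 4.37*2 = 18.73
i=3: S_3 = 9.99 + 4.37*3 = 23.1
i=4: S_4 = 9.99 + 4.37*4 = 27.47
The first 5 terms are: [9.99, 14.36, 18.73, 23.1, 27.47]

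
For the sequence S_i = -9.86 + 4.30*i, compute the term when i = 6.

S_6 = -9.86 + 4.3*6 = -9.86 + 25.8 = 15.94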